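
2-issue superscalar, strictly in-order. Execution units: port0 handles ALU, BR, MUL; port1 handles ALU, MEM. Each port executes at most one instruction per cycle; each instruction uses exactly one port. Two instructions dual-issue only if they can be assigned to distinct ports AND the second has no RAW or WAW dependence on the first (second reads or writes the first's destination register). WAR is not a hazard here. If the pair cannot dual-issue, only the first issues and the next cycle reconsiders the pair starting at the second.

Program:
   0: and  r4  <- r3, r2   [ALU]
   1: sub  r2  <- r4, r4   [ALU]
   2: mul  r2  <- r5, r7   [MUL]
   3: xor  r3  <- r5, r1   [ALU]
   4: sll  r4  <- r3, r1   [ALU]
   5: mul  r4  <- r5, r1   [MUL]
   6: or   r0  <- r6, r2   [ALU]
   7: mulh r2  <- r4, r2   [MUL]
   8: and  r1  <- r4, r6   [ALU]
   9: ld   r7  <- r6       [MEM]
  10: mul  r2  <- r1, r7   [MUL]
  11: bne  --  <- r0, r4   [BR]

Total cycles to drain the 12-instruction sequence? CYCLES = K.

CYCLES = 9

t=0 i0:and.ALU ; RAW r4
t=1 i1:sub.ALU ; WAW r2
t=2 i2,i3:mul.MUL/xor.ALU ; 2-wide
t=3 i4:sll.ALU ; WAW r4
t=4 i5,i6:mul.MUL/or.ALU ; 2-wide
t=5 i7,i8:mulh.MUL/and.ALU ; 2-wide
t=6 i9:ld.MEM ; RAW r7
t=7 i10:mul.MUL ; no-port MUL/BR
t=8 i11:bne.BR ; tail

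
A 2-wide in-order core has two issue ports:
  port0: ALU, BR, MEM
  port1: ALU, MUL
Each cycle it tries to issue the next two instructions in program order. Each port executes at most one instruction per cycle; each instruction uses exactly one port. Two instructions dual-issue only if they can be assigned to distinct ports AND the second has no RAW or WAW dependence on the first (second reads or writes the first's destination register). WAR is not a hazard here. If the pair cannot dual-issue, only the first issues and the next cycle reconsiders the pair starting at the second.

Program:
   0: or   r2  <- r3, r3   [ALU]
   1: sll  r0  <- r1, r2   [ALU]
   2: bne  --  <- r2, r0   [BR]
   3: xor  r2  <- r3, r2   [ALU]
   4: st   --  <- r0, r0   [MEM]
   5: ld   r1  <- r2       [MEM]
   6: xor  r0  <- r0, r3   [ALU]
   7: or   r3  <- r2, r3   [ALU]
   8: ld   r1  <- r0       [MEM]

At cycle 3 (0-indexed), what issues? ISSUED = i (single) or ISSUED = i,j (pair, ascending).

ISSUED = 4

  cy0 -> i0 (or.ALU) RAW r2
  cy1 -> i1 (sll.ALU) RAW r0
  cy2 -> i2&i3 (bne.BR+xor.ALU) 2-wide
  cy3 -> i4 (st.MEM) no-port MEM/MEM
  cy4 -> i5&i6 (ld.MEM+xor.ALU) 2-wide
  cy5 -> i7&i8 (or.ALU+ld.MEM) 2-wide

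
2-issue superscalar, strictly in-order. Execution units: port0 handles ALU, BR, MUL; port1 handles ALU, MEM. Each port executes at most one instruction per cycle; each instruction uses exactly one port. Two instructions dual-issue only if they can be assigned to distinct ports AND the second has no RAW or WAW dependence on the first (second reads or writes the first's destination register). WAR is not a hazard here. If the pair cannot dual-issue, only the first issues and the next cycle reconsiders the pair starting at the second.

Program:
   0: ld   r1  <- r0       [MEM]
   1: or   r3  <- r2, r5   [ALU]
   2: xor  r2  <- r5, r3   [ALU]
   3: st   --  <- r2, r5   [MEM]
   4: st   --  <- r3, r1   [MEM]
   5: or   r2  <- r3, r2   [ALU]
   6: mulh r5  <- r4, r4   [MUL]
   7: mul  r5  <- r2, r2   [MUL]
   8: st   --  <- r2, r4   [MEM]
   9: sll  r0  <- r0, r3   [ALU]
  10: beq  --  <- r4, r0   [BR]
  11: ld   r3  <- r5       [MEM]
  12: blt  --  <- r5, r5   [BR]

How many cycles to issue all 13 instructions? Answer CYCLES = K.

t=0 i0&i1:ld or ; 2-wide
t=1 i2:xor ; RAW r2
t=2 i3:st ; no-port MEM/MEM
t=3 i4&i5:st or ; 2-wide
t=4 i6:mulh ; no-port MUL/MUL
t=5 i7&i8:mul st ; 2-wide
t=6 i9:sll ; RAW r0
t=7 i10&i11:beq ld ; 2-wide
t=8 i12:blt ; tail

CYCLES = 9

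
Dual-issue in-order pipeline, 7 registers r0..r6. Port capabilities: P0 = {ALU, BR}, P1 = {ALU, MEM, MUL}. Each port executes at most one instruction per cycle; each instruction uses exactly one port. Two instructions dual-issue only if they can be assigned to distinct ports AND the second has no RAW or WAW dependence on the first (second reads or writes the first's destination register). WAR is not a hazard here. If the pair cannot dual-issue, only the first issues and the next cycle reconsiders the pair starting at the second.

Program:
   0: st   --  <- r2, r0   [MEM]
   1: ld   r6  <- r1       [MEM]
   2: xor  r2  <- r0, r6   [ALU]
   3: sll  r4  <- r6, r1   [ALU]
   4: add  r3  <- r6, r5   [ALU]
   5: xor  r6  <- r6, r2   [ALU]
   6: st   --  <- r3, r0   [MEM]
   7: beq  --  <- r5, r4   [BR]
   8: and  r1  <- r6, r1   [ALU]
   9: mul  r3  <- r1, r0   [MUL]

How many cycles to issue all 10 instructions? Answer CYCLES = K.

CYCLES = 7

0. st @i0  | no-port MEM/MEM
1. ld @i1  | RAW r6
2. xor;sll @i2&i3  | 2-wide
3. add;xor @i4&i5  | 2-wide
4. st;beq @i6&i7  | 2-wide
5. and @i8  | RAW r1
6. mul @i9  | tail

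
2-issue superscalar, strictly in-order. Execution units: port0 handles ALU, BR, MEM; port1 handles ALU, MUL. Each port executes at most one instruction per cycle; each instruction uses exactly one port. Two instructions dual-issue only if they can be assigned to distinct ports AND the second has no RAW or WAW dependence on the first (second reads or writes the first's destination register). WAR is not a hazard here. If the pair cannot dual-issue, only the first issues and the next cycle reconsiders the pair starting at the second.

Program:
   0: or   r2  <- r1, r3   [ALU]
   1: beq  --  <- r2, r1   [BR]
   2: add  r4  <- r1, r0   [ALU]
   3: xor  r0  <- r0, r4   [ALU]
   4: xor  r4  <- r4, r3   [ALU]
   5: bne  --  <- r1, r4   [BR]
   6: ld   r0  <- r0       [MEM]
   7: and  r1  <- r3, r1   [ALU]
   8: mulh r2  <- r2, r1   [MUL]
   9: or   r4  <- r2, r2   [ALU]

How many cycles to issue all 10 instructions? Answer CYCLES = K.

t=0 i0:or ; RAW r2
t=1 i1/i2:beq add ; pair
t=2 i3/i4:xor xor ; pair
t=3 i5:bne ; no-port BR/MEM
t=4 i6/i7:ld and ; pair
t=5 i8:mulh ; RAW r2
t=6 i9:or ; tail

CYCLES = 7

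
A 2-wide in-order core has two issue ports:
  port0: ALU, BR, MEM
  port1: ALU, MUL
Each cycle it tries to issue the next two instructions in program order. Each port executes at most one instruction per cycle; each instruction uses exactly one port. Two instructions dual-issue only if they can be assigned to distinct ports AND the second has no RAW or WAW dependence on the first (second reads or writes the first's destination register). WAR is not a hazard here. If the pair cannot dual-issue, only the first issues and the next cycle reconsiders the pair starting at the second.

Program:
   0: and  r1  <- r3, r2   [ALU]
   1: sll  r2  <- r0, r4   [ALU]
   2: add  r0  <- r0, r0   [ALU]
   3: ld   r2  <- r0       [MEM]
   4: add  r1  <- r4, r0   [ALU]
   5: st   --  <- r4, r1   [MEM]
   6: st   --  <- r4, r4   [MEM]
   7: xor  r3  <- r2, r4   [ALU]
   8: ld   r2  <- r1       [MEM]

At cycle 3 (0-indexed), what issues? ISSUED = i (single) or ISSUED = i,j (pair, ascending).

ISSUED = 5

[0] i0&i1  and.ALU sll.ALU  -- 2-wide
[1] i2  add.ALU  -- RAW r0
[2] i3&i4  ld.MEM add.ALU  -- 2-wide
[3] i5  st.MEM  -- no-port MEM/MEM
[4] i6&i7  st.MEM xor.ALU  -- 2-wide
[5] i8  ld.MEM  -- tail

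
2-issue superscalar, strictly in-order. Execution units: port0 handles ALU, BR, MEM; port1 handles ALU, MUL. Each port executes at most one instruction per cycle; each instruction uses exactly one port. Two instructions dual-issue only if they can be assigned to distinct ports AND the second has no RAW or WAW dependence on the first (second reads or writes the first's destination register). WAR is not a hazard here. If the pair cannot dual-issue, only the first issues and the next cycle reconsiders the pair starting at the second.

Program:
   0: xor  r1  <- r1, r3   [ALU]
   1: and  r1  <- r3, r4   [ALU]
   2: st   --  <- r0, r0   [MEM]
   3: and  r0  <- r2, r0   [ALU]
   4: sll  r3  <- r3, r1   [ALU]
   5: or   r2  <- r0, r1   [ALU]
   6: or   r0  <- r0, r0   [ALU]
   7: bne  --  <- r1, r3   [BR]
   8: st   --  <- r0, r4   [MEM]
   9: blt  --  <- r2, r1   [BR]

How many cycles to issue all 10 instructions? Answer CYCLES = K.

  cy0 -> i0 (xor) WAW r1
  cy1 -> i1,i2 (and/st) 2-wide
  cy2 -> i3,i4 (and/sll) 2-wide
  cy3 -> i5,i6 (or/or) 2-wide
  cy4 -> i7 (bne) no-port BR/MEM
  cy5 -> i8 (st) no-port MEM/BR
  cy6 -> i9 (blt) tail

CYCLES = 7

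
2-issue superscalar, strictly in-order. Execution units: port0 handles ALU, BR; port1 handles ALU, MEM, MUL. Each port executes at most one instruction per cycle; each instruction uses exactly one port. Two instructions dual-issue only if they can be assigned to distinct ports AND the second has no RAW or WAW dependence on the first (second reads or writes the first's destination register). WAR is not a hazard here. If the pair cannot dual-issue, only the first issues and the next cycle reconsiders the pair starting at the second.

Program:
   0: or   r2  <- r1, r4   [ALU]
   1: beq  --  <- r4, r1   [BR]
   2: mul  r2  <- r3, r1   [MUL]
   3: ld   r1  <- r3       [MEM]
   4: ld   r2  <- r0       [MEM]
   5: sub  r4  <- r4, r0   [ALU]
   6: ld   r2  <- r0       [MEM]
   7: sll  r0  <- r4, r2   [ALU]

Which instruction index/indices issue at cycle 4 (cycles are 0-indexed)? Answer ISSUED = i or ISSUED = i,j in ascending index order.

ISSUED = 6

t=0 i0&i1:or.ALU/beq.BR ; pair
t=1 i2:mul.MUL ; no-port MUL/MEM
t=2 i3:ld.MEM ; no-port MEM/MEM
t=3 i4&i5:ld.MEM/sub.ALU ; pair
t=4 i6:ld.MEM ; RAW r2
t=5 i7:sll.ALU ; tail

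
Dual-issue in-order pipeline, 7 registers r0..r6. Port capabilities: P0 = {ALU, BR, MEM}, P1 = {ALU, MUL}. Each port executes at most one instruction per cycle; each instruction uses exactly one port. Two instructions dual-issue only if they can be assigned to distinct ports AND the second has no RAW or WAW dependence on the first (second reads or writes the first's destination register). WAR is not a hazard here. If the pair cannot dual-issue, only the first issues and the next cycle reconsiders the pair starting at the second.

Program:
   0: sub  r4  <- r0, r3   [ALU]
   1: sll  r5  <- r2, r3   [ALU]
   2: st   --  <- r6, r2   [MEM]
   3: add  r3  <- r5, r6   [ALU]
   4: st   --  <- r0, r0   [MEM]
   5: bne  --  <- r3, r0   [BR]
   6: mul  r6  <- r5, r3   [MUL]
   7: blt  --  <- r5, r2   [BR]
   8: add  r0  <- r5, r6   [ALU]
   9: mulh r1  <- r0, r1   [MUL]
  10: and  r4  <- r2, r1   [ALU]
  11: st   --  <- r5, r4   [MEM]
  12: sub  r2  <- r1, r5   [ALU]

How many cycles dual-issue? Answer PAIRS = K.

#0 head=0: sub/sll i0/i1 dual
#1 head=2: st/add i2/i3 dual
#2 head=4: st i4 no-port MEM/BR
#3 head=5: bne/mul i5/i6 dual
#4 head=7: blt/add i7/i8 dual
#5 head=9: mulh i9 RAW r1
#6 head=10: and i10 RAW r4
#7 head=11: st/sub i11/i12 dual

PAIRS = 5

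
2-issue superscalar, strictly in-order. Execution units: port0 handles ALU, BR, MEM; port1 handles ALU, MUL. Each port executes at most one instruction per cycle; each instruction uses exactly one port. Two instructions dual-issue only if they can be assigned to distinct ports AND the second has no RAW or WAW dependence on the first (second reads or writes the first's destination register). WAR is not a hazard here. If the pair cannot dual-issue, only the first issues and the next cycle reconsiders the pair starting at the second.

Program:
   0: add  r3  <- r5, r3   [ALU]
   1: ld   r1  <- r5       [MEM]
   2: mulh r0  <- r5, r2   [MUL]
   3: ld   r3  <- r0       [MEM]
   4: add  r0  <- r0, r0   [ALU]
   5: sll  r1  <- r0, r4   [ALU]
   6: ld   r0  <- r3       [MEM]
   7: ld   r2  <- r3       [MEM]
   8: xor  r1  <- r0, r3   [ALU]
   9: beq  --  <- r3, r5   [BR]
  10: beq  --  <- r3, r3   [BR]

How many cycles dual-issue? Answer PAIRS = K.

#0 head=0: add ld i0/i1 dual
#1 head=2: mulh i2 RAW r0
#2 head=3: ld add i3/i4 dual
#3 head=5: sll ld i5/i6 dual
#4 head=7: ld xor i7/i8 dual
#5 head=9: beq i9 no-port BR/BR
#6 head=10: beq i10 tail

PAIRS = 4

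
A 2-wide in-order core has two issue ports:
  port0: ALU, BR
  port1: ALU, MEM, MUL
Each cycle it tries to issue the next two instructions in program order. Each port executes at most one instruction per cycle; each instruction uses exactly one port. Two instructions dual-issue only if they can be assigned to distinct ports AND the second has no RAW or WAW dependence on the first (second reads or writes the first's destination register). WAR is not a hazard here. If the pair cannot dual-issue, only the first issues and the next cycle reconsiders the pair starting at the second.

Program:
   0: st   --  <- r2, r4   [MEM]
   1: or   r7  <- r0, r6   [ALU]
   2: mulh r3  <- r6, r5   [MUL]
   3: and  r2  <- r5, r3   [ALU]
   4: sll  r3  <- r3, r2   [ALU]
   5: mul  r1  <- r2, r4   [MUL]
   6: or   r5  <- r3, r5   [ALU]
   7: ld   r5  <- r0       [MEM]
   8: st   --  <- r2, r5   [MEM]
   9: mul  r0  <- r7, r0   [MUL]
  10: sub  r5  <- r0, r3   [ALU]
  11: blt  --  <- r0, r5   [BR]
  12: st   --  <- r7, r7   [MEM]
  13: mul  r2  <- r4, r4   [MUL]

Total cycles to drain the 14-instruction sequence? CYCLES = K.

[0] i0,i1  st or  -- 2-wide
[1] i2  mulh  -- RAW r3
[2] i3  and  -- RAW r2
[3] i4,i5  sll mul  -- 2-wide
[4] i6  or  -- WAW r5
[5] i7  ld  -- no-port MEM/MEM
[6] i8  st  -- no-port MEM/MUL
[7] i9  mul  -- RAW r0
[8] i10  sub  -- RAW r5
[9] i11,i12  blt st  -- 2-wide
[10] i13  mul  -- tail

CYCLES = 11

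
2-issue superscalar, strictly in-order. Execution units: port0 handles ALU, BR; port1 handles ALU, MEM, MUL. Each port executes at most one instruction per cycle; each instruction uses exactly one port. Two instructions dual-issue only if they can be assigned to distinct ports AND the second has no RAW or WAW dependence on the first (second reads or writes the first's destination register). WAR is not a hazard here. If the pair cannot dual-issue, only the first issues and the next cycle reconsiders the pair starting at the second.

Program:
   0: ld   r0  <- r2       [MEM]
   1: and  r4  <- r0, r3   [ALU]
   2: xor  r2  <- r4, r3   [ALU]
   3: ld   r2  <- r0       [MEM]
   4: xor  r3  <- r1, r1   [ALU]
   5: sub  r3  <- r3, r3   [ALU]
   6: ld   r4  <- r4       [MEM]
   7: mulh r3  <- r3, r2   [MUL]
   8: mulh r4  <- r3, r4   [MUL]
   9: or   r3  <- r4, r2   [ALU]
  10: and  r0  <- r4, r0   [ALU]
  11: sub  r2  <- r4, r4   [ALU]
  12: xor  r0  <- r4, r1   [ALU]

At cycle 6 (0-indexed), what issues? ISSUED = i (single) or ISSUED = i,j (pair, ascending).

0. ld @i0  | RAW r0
1. and @i1  | RAW r4
2. xor @i2  | WAW r2
3. ld/xor @i3,i4  | dual
4. sub/ld @i5,i6  | dual
5. mulh @i7  | no-port MUL/MUL
6. mulh @i8  | RAW r4
7. or/and @i9,i10  | dual
8. sub/xor @i11,i12  | dual

ISSUED = 8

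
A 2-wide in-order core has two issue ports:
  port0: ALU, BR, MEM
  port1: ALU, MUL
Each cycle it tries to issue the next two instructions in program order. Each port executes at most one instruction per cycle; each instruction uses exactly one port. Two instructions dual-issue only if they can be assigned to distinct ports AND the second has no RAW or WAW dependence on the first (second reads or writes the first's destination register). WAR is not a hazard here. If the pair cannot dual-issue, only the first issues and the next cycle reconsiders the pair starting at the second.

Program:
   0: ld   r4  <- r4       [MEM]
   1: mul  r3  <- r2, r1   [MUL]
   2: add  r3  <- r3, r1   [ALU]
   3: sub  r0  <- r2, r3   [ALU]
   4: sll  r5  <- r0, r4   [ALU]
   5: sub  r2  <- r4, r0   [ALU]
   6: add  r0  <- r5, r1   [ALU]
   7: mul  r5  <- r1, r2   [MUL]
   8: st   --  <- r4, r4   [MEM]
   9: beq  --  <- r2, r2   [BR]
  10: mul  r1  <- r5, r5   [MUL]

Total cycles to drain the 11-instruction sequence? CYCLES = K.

c0: i0&i1 ld;mul  pair
c1: i2 add  RAW r3
c2: i3 sub  RAW r0
c3: i4&i5 sll;sub  pair
c4: i6&i7 add;mul  pair
c5: i8 st  no-port MEM/BR
c6: i9&i10 beq;mul  pair

CYCLES = 7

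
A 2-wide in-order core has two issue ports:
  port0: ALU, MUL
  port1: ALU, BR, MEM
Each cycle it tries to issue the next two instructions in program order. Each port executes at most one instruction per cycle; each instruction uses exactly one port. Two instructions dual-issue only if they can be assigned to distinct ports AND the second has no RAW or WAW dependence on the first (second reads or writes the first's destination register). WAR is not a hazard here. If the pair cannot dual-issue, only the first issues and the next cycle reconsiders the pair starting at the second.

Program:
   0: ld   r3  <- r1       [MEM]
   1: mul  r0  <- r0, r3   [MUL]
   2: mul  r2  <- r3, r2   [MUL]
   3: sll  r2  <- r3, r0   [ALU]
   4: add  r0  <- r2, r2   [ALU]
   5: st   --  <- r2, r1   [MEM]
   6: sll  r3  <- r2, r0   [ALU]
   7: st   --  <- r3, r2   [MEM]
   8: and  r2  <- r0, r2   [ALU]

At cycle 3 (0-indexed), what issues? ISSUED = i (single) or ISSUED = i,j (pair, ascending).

  cy0 -> i0 (ld) RAW r3
  cy1 -> i1 (mul) no-port MUL/MUL
  cy2 -> i2 (mul) WAW r2
  cy3 -> i3 (sll) RAW r2
  cy4 -> i4&i5 (add;st) 2-wide
  cy5 -> i6 (sll) RAW r3
  cy6 -> i7&i8 (st;and) 2-wide

ISSUED = 3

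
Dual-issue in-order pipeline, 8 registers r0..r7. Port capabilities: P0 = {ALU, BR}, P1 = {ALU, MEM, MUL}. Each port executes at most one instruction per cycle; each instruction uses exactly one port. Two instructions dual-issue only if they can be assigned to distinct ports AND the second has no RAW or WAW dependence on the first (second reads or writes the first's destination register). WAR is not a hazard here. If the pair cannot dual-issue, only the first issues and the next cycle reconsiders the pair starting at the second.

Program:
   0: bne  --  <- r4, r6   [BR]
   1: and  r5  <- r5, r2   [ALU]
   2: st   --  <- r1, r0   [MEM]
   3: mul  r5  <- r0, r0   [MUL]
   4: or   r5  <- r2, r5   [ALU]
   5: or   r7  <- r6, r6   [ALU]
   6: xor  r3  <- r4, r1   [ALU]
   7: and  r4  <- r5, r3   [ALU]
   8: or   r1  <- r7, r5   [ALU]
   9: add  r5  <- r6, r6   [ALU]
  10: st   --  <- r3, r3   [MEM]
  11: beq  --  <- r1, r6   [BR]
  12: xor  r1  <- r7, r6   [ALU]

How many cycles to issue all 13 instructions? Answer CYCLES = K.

CYCLES = 8

[0] i0&i1  bne.BR+and.ALU  -- pair
[1] i2  st.MEM  -- no-port MEM/MUL
[2] i3  mul.MUL  -- RAW+WAW r5
[3] i4&i5  or.ALU+or.ALU  -- pair
[4] i6  xor.ALU  -- RAW r3
[5] i7&i8  and.ALU+or.ALU  -- pair
[6] i9&i10  add.ALU+st.MEM  -- pair
[7] i11&i12  beq.BR+xor.ALU  -- pair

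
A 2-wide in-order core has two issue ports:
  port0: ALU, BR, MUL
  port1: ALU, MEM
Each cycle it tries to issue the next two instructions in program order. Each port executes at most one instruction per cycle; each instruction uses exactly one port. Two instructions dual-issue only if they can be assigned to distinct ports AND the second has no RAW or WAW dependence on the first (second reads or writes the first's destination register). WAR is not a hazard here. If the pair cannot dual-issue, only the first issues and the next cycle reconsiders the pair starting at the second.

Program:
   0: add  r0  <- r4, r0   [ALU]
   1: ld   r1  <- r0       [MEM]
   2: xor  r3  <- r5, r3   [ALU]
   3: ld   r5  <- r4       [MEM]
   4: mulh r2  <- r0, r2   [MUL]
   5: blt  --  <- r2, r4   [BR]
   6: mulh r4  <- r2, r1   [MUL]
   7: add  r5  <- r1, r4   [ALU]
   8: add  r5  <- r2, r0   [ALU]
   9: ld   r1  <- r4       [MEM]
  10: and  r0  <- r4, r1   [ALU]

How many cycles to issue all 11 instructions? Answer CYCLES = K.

t=0 i0:add.ALU ; RAW r0
t=1 i1,i2:ld.MEM/xor.ALU ; 2-wide
t=2 i3,i4:ld.MEM/mulh.MUL ; 2-wide
t=3 i5:blt.BR ; no-port BR/MUL
t=4 i6:mulh.MUL ; RAW r4
t=5 i7:add.ALU ; WAW r5
t=6 i8,i9:add.ALU/ld.MEM ; 2-wide
t=7 i10:and.ALU ; tail

CYCLES = 8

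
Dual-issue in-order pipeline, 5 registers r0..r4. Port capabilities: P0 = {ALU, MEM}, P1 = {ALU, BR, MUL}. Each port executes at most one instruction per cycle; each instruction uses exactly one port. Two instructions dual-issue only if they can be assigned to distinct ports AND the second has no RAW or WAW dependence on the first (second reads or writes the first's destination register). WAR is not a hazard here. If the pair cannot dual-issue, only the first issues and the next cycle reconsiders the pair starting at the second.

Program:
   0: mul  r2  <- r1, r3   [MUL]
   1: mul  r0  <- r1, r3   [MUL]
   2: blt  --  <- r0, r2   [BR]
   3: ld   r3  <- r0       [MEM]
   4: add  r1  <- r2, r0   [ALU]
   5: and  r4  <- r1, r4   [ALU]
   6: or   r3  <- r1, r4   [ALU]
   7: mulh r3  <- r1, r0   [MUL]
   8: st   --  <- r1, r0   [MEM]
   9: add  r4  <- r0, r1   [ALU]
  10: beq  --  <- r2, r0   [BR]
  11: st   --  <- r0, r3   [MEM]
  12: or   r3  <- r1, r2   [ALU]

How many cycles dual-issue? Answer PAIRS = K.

c0: i0 mul  no-port MUL/MUL
c1: i1 mul  no-port MUL/BR
c2: i2/i3 blt+ld  pair
c3: i4 add  RAW r1
c4: i5 and  RAW r4
c5: i6 or  WAW r3
c6: i7/i8 mulh+st  pair
c7: i9/i10 add+beq  pair
c8: i11/i12 st+or  pair

PAIRS = 4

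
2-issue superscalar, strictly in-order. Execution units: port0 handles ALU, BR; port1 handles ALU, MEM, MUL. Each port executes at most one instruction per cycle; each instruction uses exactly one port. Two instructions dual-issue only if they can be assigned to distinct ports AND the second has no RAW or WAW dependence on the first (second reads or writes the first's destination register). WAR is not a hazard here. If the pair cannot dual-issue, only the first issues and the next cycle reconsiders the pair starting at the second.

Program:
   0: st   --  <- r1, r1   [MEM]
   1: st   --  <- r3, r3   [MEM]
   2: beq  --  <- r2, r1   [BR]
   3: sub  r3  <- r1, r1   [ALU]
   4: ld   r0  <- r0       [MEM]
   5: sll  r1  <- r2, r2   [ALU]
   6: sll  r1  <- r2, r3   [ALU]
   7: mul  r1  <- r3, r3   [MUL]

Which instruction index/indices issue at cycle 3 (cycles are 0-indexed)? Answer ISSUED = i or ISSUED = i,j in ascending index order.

ISSUED = 5

  cy0 -> i0 (st) no-port MEM/MEM
  cy1 -> i1/i2 (st/beq) dual
  cy2 -> i3/i4 (sub/ld) dual
  cy3 -> i5 (sll) WAW r1
  cy4 -> i6 (sll) WAW r1
  cy5 -> i7 (mul) tail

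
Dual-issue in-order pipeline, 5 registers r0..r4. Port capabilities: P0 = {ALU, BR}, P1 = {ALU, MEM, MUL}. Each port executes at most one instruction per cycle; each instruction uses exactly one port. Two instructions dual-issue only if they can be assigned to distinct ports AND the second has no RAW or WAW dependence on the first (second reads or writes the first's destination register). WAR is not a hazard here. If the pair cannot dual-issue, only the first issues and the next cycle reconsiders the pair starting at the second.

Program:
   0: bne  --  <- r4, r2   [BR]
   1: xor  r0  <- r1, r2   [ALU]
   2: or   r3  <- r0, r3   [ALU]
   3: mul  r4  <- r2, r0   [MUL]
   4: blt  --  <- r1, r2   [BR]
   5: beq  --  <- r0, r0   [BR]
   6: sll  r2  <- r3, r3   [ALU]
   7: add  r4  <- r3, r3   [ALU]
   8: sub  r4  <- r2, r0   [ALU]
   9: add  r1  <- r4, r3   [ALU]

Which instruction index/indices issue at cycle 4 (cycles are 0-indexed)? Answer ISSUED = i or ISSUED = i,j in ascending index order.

0. bne+xor @i0/i1  | 2-wide
1. or+mul @i2/i3  | 2-wide
2. blt @i4  | no-port BR/BR
3. beq+sll @i5/i6  | 2-wide
4. add @i7  | WAW r4
5. sub @i8  | RAW r4
6. add @i9  | tail

ISSUED = 7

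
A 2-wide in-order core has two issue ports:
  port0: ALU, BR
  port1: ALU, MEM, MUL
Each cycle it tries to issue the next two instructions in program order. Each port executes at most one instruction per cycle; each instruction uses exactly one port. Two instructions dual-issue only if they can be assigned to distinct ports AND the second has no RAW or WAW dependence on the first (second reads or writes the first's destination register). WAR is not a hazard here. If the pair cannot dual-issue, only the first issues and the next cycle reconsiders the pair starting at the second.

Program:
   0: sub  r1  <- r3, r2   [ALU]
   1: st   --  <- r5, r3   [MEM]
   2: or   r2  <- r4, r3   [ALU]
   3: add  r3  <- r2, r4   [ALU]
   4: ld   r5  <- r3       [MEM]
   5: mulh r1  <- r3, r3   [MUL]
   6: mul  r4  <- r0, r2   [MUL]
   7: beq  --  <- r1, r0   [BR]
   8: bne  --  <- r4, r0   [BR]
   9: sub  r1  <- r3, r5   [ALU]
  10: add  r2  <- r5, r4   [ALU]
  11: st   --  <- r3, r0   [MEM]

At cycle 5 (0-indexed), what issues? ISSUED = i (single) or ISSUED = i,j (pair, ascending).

ISSUED = 6,7

  cy0 -> i0+i1 (sub.ALU st.MEM) 2-wide
  cy1 -> i2 (or.ALU) RAW r2
  cy2 -> i3 (add.ALU) RAW r3
  cy3 -> i4 (ld.MEM) no-port MEM/MUL
  cy4 -> i5 (mulh.MUL) no-port MUL/MUL
  cy5 -> i6+i7 (mul.MUL beq.BR) 2-wide
  cy6 -> i8+i9 (bne.BR sub.ALU) 2-wide
  cy7 -> i10+i11 (add.ALU st.MEM) 2-wide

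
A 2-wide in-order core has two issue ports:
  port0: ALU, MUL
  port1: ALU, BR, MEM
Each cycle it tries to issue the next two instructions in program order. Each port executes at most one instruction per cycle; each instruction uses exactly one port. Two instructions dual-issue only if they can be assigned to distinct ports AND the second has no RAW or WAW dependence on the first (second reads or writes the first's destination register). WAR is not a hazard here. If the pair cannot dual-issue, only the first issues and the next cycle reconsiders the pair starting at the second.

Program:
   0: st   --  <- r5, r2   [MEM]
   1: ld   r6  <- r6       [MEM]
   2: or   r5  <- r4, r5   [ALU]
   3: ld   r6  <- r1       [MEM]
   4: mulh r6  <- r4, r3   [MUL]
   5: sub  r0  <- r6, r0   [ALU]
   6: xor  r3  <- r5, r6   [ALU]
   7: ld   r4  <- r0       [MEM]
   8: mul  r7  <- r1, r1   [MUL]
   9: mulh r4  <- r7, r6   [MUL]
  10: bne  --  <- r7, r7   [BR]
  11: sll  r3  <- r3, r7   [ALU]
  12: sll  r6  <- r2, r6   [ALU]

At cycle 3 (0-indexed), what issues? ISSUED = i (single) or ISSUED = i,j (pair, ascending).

ISSUED = 4

#0 head=0: st.MEM i0 no-port MEM/MEM
#1 head=1: ld.MEM;or.ALU i1&i2 2-wide
#2 head=3: ld.MEM i3 WAW r6
#3 head=4: mulh.MUL i4 RAW r6
#4 head=5: sub.ALU;xor.ALU i5&i6 2-wide
#5 head=7: ld.MEM;mul.MUL i7&i8 2-wide
#6 head=9: mulh.MUL;bne.BR i9&i10 2-wide
#7 head=11: sll.ALU;sll.ALU i11&i12 2-wide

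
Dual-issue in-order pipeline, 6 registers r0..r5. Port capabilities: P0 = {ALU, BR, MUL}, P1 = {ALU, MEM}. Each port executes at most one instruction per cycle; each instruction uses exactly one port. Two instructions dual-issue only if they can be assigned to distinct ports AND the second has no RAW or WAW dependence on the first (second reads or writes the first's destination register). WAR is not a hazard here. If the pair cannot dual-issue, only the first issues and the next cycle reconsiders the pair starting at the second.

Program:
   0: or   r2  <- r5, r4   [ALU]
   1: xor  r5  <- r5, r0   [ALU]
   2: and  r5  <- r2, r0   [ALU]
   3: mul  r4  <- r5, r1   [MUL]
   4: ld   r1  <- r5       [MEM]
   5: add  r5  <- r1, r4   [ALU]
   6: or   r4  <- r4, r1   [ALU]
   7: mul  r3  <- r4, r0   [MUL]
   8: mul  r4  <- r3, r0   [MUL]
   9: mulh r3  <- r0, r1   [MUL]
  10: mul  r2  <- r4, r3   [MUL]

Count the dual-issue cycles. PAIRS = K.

PAIRS = 3

#0 head=0: or/xor i0/i1 dual
#1 head=2: and i2 RAW r5
#2 head=3: mul/ld i3/i4 dual
#3 head=5: add/or i5/i6 dual
#4 head=7: mul i7 no-port MUL/MUL
#5 head=8: mul i8 no-port MUL/MUL
#6 head=9: mulh i9 no-port MUL/MUL
#7 head=10: mul i10 tail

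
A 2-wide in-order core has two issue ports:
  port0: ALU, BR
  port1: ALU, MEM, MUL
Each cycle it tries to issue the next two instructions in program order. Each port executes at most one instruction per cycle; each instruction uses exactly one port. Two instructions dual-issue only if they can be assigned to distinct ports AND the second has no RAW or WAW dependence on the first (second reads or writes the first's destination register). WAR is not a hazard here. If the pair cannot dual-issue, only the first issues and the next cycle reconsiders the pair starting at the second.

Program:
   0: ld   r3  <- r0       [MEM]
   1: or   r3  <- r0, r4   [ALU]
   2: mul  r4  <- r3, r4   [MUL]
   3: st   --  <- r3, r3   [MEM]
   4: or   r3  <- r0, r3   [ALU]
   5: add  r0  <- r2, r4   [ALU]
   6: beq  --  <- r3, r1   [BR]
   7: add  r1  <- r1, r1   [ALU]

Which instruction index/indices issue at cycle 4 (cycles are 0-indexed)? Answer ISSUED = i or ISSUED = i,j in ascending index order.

ISSUED = 5,6

t=0 i0:ld.MEM ; WAW r3
t=1 i1:or.ALU ; RAW r3
t=2 i2:mul.MUL ; no-port MUL/MEM
t=3 i3&i4:st.MEM/or.ALU ; 2-wide
t=4 i5&i6:add.ALU/beq.BR ; 2-wide
t=5 i7:add.ALU ; tail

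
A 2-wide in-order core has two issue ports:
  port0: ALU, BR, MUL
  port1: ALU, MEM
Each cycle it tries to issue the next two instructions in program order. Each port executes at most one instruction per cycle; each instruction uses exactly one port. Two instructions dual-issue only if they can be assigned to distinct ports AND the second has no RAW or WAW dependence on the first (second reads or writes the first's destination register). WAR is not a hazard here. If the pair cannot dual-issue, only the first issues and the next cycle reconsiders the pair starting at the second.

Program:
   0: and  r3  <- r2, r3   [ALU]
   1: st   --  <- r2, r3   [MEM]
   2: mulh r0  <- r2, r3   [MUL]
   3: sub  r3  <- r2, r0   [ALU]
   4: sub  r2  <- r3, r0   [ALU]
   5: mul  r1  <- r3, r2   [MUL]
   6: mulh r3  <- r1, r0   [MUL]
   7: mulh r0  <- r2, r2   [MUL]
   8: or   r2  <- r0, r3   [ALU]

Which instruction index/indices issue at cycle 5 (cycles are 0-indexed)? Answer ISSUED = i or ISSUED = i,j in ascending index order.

0. and @i0  | RAW r3
1. st;mulh @i1,i2  | 2-wide
2. sub @i3  | RAW r3
3. sub @i4  | RAW r2
4. mul @i5  | no-port MUL/MUL
5. mulh @i6  | no-port MUL/MUL
6. mulh @i7  | RAW r0
7. or @i8  | tail

ISSUED = 6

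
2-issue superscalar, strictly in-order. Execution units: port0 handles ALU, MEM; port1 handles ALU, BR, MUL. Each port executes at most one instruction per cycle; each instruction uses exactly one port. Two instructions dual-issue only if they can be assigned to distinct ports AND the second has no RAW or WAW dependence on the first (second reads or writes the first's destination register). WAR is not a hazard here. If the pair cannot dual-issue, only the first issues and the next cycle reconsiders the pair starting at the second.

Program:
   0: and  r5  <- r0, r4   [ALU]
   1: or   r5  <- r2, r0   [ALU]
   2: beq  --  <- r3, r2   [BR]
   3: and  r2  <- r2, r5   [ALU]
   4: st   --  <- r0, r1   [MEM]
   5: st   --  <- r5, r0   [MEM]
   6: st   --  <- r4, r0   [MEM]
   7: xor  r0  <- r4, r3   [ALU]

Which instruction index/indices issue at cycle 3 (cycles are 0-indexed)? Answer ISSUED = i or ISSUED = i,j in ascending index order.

ISSUED = 5

  cy0 -> i0 (and.ALU) WAW r5
  cy1 -> i1/i2 (or.ALU/beq.BR) dual
  cy2 -> i3/i4 (and.ALU/st.MEM) dual
  cy3 -> i5 (st.MEM) no-port MEM/MEM
  cy4 -> i6/i7 (st.MEM/xor.ALU) dual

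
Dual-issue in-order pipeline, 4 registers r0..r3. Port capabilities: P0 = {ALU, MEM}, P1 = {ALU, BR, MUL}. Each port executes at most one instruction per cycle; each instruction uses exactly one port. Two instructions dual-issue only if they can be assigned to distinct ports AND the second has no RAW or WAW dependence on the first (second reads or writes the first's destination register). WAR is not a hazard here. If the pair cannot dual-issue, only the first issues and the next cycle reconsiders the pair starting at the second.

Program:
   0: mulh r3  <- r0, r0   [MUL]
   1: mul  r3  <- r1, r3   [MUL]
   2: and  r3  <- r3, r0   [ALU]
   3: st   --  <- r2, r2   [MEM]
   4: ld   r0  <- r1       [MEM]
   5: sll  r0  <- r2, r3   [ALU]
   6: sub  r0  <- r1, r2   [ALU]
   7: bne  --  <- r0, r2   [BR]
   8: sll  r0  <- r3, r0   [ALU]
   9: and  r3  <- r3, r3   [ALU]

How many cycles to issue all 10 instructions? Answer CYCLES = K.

#0 head=0: mulh i0 no-port MUL/MUL
#1 head=1: mul i1 RAW+WAW r3
#2 head=2: and st i2,i3 pair
#3 head=4: ld i4 WAW r0
#4 head=5: sll i5 WAW r0
#5 head=6: sub i6 RAW r0
#6 head=7: bne sll i7,i8 pair
#7 head=9: and i9 tail

CYCLES = 8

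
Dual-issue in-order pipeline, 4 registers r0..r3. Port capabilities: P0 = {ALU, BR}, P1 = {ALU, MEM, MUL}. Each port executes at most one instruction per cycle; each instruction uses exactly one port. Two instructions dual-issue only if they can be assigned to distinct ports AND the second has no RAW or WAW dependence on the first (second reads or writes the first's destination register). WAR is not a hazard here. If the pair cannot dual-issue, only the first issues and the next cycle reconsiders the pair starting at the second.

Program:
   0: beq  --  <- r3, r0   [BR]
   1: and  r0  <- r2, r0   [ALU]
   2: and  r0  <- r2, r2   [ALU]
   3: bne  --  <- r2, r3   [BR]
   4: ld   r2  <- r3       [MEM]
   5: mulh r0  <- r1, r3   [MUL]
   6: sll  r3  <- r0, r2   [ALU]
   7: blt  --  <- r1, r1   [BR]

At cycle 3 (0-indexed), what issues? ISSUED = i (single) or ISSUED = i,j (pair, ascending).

0. beq.BR/and.ALU @i0,i1  | dual
1. and.ALU/bne.BR @i2,i3  | dual
2. ld.MEM @i4  | no-port MEM/MUL
3. mulh.MUL @i5  | RAW r0
4. sll.ALU/blt.BR @i6,i7  | dual

ISSUED = 5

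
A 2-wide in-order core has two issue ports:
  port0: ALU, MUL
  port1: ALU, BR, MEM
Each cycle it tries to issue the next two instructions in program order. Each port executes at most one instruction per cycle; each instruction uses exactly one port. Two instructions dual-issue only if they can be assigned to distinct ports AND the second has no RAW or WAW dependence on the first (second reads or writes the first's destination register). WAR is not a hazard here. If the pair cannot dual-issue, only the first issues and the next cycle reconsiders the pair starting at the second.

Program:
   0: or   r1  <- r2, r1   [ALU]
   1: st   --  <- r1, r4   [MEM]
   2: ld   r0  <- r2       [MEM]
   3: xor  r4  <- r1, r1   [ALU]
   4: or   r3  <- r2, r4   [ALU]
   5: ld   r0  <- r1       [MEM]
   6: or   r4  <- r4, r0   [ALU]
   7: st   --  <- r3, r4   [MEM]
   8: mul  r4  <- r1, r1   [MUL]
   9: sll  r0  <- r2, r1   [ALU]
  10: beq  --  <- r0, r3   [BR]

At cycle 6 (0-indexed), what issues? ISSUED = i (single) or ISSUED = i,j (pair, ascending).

ISSUED = 9

  cy0 -> i0 (or) RAW r1
  cy1 -> i1 (st) no-port MEM/MEM
  cy2 -> i2,i3 (ld+xor) 2-wide
  cy3 -> i4,i5 (or+ld) 2-wide
  cy4 -> i6 (or) RAW r4
  cy5 -> i7,i8 (st+mul) 2-wide
  cy6 -> i9 (sll) RAW r0
  cy7 -> i10 (beq) tail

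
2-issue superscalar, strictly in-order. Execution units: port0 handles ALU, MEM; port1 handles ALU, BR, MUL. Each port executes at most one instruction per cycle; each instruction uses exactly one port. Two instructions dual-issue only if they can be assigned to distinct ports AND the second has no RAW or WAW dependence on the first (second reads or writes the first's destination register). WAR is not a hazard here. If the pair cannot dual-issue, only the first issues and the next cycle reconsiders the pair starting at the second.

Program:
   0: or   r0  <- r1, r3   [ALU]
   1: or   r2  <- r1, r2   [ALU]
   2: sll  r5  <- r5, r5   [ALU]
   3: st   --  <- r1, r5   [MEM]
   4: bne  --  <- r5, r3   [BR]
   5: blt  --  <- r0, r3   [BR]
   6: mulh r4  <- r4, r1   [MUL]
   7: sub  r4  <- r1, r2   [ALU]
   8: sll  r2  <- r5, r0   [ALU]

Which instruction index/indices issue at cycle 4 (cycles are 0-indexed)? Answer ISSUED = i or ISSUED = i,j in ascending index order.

  cy0 -> i0,i1 (or/or) pair
  cy1 -> i2 (sll) RAW r5
  cy2 -> i3,i4 (st/bne) pair
  cy3 -> i5 (blt) no-port BR/MUL
  cy4 -> i6 (mulh) WAW r4
  cy5 -> i7,i8 (sub/sll) pair

ISSUED = 6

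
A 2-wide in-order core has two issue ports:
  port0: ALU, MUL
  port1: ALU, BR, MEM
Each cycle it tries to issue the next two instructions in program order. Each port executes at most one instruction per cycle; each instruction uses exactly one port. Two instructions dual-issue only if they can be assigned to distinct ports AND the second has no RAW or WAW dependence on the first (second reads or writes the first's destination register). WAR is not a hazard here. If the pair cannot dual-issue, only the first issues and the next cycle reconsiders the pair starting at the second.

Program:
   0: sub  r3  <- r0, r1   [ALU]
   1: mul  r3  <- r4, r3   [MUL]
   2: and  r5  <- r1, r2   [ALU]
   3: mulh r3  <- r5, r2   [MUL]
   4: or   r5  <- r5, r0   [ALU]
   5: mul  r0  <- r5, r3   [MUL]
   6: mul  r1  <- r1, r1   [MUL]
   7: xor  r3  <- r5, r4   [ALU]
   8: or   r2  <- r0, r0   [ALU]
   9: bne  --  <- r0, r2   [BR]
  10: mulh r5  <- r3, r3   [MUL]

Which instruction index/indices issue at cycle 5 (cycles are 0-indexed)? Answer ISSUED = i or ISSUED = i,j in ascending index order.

ISSUED = 8

#0 head=0: sub.ALU i0 RAW+WAW r3
#1 head=1: mul.MUL;and.ALU i1+i2 2-wide
#2 head=3: mulh.MUL;or.ALU i3+i4 2-wide
#3 head=5: mul.MUL i5 no-port MUL/MUL
#4 head=6: mul.MUL;xor.ALU i6+i7 2-wide
#5 head=8: or.ALU i8 RAW r2
#6 head=9: bne.BR;mulh.MUL i9+i10 2-wide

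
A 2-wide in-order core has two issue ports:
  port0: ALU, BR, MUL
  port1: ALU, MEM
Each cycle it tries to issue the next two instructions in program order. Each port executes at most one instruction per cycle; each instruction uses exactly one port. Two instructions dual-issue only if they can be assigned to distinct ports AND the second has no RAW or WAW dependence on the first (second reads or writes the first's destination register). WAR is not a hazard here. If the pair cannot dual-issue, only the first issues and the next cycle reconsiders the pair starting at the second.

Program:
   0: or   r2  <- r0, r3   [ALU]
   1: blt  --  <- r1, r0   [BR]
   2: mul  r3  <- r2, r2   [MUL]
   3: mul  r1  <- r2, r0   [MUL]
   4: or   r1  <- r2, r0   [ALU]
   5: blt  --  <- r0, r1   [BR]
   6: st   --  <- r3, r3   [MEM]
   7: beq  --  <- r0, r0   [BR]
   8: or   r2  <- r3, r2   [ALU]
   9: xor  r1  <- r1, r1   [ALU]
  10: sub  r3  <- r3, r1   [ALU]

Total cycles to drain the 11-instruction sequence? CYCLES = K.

CYCLES = 8

  cy0 -> i0/i1 (or+blt) pair
  cy1 -> i2 (mul) no-port MUL/MUL
  cy2 -> i3 (mul) WAW r1
  cy3 -> i4 (or) RAW r1
  cy4 -> i5/i6 (blt+st) pair
  cy5 -> i7/i8 (beq+or) pair
  cy6 -> i9 (xor) RAW r1
  cy7 -> i10 (sub) tail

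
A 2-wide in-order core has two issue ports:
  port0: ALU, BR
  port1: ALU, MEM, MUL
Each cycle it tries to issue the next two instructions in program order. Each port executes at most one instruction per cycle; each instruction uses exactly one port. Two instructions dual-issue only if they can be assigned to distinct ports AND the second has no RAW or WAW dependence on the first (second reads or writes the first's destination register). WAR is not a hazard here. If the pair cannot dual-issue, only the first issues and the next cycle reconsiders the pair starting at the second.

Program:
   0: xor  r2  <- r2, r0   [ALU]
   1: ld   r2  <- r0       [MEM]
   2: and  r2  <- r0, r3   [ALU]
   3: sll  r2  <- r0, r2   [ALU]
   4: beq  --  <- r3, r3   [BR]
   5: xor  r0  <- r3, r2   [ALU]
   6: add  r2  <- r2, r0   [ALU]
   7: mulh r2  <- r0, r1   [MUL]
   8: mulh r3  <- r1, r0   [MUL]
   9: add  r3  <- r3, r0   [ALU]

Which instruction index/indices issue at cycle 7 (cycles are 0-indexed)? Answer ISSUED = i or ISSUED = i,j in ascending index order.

  cy0 -> i0 (xor.ALU) WAW r2
  cy1 -> i1 (ld.MEM) WAW r2
  cy2 -> i2 (and.ALU) RAW+WAW r2
  cy3 -> i3,i4 (sll.ALU/beq.BR) dual
  cy4 -> i5 (xor.ALU) RAW r0
  cy5 -> i6 (add.ALU) WAW r2
  cy6 -> i7 (mulh.MUL) no-port MUL/MUL
  cy7 -> i8 (mulh.MUL) RAW+WAW r3
  cy8 -> i9 (add.ALU) tail

ISSUED = 8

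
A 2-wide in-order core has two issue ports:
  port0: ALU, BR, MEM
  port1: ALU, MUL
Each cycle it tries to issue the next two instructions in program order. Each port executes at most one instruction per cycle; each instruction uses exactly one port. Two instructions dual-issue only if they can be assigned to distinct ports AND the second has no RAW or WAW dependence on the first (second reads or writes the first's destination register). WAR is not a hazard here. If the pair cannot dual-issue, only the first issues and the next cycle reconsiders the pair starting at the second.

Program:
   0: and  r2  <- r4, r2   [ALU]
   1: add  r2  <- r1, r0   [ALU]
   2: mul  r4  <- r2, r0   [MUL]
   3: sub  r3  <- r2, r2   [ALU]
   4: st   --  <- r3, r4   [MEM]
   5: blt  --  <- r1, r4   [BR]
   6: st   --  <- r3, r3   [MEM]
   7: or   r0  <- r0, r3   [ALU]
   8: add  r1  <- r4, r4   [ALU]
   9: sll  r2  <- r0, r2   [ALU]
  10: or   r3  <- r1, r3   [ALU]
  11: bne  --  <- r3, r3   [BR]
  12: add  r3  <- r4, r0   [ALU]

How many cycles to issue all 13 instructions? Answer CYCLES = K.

CYCLES = 9

#0 head=0: and i0 WAW r2
#1 head=1: add i1 RAW r2
#2 head=2: mul/sub i2&i3 pair
#3 head=4: st i4 no-port MEM/BR
#4 head=5: blt i5 no-port BR/MEM
#5 head=6: st/or i6&i7 pair
#6 head=8: add/sll i8&i9 pair
#7 head=10: or i10 RAW r3
#8 head=11: bne/add i11&i12 pair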